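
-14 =-14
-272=-272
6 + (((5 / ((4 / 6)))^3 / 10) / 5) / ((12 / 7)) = 699 / 64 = 10.92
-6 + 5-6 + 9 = 2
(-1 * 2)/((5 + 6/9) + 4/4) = -0.30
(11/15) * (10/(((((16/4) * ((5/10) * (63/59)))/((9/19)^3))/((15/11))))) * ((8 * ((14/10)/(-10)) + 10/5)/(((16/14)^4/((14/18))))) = 0.20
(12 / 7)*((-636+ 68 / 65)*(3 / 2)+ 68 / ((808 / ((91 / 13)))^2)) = -4330423707 / 2652260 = -1632.73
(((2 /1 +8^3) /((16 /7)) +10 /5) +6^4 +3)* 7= 85449 /8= 10681.12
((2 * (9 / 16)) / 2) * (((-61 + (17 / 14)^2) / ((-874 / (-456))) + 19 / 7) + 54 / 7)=-13077 / 1127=-11.60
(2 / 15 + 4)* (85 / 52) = 527 / 78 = 6.76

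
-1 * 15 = -15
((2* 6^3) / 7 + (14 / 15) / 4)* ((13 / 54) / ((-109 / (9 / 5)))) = -169117 / 686700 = -0.25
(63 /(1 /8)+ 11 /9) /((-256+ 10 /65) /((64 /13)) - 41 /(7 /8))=-1018528 /199233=-5.11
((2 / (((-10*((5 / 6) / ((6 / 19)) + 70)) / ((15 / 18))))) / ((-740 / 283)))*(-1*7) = -5943 / 967550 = -0.01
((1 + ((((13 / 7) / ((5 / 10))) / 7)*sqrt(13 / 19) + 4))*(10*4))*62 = 64480*sqrt(247) / 931 + 12400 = 13488.49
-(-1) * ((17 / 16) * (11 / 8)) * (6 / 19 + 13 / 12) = 59653 / 29184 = 2.04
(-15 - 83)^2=9604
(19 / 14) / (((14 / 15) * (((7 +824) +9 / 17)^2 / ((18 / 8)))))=4335 / 916163584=0.00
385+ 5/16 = 6165/16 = 385.31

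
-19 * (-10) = 190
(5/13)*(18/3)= 30/13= 2.31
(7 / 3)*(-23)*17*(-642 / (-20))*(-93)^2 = -253293749.10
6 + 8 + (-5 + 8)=17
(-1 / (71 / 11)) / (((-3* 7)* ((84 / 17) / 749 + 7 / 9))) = 60027 / 6381977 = 0.01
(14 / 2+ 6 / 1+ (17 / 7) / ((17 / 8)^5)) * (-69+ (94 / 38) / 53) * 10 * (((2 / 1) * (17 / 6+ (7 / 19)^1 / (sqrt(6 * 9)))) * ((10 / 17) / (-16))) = 368067650725 * sqrt(6) / 27166123981+ 1104202952175 / 588739529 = 1908.72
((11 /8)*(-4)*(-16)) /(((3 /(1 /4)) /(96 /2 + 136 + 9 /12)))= 8129 /6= 1354.83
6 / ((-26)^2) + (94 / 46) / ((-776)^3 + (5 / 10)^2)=128971583363 / 14530805551522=0.01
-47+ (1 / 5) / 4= -939 / 20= -46.95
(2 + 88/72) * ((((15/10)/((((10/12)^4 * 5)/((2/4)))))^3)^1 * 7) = 20713444416/30517578125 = 0.68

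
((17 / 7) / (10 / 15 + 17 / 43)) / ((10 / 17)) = 37281 / 9590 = 3.89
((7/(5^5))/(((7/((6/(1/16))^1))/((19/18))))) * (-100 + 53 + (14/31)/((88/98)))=-4820072/3196875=-1.51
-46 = -46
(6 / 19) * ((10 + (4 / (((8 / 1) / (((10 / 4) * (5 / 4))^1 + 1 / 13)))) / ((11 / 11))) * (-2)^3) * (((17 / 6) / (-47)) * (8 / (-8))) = -2159 / 1222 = -1.77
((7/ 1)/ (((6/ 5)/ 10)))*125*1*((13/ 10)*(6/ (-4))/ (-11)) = 56875/ 44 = 1292.61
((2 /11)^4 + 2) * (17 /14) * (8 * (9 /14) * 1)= 8965188 /717409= 12.50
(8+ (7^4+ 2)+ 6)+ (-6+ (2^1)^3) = 2419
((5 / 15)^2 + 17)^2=23716 / 81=292.79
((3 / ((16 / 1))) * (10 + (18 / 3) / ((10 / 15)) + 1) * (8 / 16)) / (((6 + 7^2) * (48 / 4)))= 1 / 352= 0.00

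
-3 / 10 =-0.30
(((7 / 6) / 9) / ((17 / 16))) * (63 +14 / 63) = 31864 / 4131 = 7.71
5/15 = 1/3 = 0.33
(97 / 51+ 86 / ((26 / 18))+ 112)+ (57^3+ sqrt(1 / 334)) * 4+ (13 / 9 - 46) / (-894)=2 * sqrt(334) / 167+ 1317524078635 / 1778166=740945.71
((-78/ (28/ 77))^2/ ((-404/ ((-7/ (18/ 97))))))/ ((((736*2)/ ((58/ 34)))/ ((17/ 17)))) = 402661259/ 80877568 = 4.98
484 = 484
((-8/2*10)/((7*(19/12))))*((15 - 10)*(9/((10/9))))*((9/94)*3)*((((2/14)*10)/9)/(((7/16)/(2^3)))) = -37324800/306299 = -121.86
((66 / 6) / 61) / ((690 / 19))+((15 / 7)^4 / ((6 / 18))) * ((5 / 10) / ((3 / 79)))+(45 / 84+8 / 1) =170059903333 / 202116180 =841.40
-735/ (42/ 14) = -245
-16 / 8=-2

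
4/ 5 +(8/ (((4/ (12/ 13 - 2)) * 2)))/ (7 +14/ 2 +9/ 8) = 5732/ 7865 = 0.73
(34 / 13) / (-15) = -34 / 195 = -0.17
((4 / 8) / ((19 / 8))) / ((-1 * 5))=-0.04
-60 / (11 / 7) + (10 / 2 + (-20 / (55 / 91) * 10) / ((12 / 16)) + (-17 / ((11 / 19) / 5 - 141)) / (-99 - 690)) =-55105492525 / 116159736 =-474.39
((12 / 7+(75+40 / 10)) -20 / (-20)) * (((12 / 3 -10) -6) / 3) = -2288 / 7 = -326.86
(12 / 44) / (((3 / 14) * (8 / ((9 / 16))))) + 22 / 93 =21347 / 65472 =0.33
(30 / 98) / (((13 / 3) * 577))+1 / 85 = 371374 / 31241665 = 0.01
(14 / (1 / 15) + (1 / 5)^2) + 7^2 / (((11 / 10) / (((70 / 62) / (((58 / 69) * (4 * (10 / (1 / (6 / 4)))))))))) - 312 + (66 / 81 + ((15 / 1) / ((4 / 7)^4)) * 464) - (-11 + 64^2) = 6524703129973 / 106801200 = 61092.04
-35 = -35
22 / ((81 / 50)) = 1100 / 81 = 13.58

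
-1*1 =-1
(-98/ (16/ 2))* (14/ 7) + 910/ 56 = -33/ 4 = -8.25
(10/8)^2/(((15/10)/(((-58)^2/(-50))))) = -841/12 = -70.08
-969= -969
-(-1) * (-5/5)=-1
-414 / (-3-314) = 414 / 317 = 1.31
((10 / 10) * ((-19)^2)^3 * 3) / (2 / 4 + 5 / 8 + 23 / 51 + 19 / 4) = 57584158344 / 2581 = 22310793.62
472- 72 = 400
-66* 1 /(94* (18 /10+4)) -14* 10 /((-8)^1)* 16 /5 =76163 /1363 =55.88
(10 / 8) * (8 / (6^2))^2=5 / 81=0.06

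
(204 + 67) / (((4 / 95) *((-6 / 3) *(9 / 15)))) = -128725 / 24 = -5363.54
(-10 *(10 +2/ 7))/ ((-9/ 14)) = 160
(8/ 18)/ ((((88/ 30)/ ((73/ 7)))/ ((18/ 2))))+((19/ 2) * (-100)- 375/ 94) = -6802045/ 7238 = -939.77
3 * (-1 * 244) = -732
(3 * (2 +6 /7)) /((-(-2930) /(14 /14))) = 6 /2051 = 0.00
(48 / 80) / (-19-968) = -1 / 1645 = -0.00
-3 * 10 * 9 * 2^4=-4320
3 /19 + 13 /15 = 292 /285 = 1.02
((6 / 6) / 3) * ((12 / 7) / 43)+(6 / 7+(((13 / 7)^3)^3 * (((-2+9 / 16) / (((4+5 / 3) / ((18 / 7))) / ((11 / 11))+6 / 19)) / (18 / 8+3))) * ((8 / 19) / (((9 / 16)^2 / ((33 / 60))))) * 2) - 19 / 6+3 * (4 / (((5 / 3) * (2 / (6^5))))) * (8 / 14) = 4098084879432892807 / 256897115203050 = 15952.24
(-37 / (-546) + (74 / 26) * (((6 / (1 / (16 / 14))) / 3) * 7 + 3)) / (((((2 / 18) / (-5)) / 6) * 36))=-147815 / 364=-406.09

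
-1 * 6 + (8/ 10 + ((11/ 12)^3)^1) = -4.43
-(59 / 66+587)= -38801 / 66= -587.89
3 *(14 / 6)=7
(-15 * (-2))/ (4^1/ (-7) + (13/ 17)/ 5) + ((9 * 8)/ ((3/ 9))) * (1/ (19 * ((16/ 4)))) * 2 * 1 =-104086/ 1577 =-66.00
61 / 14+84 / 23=2579 / 322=8.01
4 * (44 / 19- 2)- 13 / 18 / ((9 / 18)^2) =-278 / 171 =-1.63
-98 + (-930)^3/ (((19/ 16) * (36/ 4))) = -1429969862/ 19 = -75261571.68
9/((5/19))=171/5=34.20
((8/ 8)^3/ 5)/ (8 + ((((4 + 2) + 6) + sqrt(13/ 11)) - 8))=0.02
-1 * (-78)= 78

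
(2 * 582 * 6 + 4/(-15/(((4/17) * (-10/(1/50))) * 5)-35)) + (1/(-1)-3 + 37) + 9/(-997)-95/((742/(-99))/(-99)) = 298164688383985/51746451526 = 5762.03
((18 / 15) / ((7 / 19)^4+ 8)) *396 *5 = 103214232 / 348323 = 296.32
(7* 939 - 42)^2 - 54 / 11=469193517 / 11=42653956.09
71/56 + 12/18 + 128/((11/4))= 89591/1848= 48.48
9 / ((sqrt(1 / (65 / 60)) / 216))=2023.38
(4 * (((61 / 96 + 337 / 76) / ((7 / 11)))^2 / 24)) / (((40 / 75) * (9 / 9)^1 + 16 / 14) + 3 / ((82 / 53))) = 303000194035 / 103558781952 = 2.93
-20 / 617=-0.03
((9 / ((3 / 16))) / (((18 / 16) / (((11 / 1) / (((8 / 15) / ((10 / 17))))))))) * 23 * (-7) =-83341.18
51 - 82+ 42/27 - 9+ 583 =4901/9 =544.56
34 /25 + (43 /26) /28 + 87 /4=421677 /18200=23.17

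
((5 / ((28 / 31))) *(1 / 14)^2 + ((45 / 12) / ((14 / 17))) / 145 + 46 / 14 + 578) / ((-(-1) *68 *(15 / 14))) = 7.98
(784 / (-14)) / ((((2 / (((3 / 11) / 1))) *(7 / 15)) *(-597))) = 60 / 2189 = 0.03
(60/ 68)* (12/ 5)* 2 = 72/ 17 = 4.24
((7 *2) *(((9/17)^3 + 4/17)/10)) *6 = 15834/4913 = 3.22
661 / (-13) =-661 / 13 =-50.85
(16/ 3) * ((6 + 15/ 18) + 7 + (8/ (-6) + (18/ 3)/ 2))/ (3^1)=248/ 9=27.56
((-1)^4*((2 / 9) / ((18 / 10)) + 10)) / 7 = 820 / 567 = 1.45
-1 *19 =-19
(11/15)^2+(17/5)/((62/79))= 67937/13950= 4.87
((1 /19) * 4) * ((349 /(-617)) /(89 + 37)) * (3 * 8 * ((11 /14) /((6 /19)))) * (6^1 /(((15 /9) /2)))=-61424 /151165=-0.41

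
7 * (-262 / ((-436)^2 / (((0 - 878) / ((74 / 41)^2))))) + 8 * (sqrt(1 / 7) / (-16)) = 676708403 / 260241424 - sqrt(7) / 14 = 2.41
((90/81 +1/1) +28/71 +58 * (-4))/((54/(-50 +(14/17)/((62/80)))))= 1891013065/9092331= 207.98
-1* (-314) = 314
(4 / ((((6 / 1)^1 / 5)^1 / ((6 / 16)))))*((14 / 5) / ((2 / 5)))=35 / 4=8.75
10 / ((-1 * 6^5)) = -5 / 3888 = -0.00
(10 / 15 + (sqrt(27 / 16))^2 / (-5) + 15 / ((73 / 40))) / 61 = 149767 / 1068720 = 0.14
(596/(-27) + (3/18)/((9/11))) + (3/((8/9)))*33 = 19333/216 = 89.50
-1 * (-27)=27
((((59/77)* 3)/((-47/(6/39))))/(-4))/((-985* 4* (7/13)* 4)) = -177/798496160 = -0.00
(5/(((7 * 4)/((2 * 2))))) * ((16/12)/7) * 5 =100/147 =0.68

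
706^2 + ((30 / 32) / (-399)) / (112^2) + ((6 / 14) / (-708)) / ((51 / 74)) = 40034947012529467 / 80321138688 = 498436.00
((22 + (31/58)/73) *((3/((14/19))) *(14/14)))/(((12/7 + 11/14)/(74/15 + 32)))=490401077/370475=1323.71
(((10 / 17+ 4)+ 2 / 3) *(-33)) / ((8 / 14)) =-5159 / 17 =-303.47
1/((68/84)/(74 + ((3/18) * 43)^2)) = 154.86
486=486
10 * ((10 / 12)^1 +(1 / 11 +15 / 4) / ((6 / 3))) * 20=18175 / 33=550.76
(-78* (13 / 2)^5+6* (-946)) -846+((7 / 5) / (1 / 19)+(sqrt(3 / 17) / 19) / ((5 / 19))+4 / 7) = -510452049 / 560+sqrt(51) / 85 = -911521.43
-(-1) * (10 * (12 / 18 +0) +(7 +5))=56 / 3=18.67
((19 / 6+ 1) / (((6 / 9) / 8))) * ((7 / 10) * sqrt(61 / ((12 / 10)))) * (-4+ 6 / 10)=-119 * sqrt(1830) / 6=-848.44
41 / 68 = 0.60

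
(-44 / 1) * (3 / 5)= -132 / 5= -26.40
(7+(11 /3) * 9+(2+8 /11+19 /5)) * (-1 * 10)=-5118 /11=-465.27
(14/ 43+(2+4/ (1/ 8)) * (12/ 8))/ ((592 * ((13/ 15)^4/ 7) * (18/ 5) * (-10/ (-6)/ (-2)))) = -260701875/ 727048816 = -0.36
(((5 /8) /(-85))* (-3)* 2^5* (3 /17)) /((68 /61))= 0.11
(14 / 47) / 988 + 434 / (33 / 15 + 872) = 34601 / 69654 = 0.50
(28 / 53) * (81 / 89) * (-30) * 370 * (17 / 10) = -42797160 / 4717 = -9072.96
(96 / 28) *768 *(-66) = -1216512 / 7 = -173787.43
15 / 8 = 1.88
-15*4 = -60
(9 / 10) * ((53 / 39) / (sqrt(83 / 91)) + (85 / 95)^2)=2601 / 3610 + 159 * sqrt(7553) / 10790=2.00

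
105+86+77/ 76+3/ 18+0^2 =192.18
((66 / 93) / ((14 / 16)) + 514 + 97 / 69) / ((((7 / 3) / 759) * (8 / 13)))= 3315876135 / 12152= 272866.70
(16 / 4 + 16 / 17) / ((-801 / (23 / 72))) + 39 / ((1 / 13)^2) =538497721 / 81702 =6591.00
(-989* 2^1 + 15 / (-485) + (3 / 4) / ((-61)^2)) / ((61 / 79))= -225606454495 / 88068628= -2561.71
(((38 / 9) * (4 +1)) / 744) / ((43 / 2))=0.00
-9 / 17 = -0.53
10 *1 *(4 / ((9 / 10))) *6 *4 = 3200 / 3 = 1066.67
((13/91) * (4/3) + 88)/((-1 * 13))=-1852/273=-6.78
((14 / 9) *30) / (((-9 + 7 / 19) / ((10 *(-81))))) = 179550 / 41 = 4379.27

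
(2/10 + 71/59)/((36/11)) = 253/590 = 0.43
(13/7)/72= 13/504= 0.03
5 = 5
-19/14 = -1.36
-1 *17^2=-289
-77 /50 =-1.54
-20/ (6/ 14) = -140/ 3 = -46.67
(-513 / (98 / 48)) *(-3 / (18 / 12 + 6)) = 24624 / 245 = 100.51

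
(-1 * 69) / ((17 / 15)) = -1035 / 17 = -60.88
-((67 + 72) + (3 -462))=320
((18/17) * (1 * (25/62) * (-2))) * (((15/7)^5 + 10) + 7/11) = -273164400/5731187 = -47.66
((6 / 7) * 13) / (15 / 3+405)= 39 / 1435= 0.03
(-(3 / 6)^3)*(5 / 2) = -5 / 16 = -0.31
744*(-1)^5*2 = -1488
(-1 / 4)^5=-1 / 1024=-0.00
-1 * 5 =-5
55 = 55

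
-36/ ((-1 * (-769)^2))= 36/ 591361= 0.00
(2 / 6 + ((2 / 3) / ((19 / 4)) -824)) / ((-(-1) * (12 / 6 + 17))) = -15647 / 361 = -43.34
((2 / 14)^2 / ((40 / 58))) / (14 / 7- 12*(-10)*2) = 29 / 237160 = 0.00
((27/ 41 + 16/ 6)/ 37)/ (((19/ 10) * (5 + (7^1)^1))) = 2045/ 518814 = 0.00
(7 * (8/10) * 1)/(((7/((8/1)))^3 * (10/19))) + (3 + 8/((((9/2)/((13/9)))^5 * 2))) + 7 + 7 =140509381199081/4271310891225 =32.90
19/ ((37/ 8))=152/ 37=4.11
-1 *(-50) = 50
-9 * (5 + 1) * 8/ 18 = -24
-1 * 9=-9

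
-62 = -62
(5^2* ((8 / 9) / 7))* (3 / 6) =100 / 63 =1.59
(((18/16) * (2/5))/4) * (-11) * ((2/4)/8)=-99/1280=-0.08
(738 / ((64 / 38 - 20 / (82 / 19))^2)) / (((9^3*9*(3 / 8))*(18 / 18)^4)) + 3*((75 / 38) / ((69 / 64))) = 6972962089588 / 1261741179519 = 5.53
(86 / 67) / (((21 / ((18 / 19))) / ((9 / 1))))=4644 / 8911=0.52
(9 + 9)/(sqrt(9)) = 6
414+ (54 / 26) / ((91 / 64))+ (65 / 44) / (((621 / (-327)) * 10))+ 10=9166800809 / 21549528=425.38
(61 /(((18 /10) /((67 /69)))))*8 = 163480 /621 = 263.25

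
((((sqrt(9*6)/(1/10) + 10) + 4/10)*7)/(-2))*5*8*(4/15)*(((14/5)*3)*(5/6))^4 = -2689120*sqrt(6) - 13983424/15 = -7519200.12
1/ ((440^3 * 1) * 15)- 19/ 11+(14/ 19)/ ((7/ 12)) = -11267519981/ 24277440000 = -0.46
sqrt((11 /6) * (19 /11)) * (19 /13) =19 * sqrt(114) /78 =2.60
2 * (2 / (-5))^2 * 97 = 776 / 25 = 31.04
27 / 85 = 0.32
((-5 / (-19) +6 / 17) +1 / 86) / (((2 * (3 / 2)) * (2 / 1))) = 17437 / 166668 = 0.10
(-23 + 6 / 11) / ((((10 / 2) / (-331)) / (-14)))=-1144598 / 55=-20810.87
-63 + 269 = 206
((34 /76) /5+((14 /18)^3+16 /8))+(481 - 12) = 65315773 /138510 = 471.56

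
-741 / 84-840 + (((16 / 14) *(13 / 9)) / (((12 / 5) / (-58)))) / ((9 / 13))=-6167461 / 6804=-906.45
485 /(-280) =-97 /56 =-1.73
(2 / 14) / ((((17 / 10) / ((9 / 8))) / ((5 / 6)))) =75 / 952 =0.08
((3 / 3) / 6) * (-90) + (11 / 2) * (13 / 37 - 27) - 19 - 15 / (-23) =-153108 / 851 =-179.92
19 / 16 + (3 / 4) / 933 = 5913 / 4976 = 1.19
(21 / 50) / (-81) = -0.01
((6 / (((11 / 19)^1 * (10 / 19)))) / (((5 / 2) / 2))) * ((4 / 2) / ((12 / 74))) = 53428 / 275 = 194.28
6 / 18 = 1 / 3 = 0.33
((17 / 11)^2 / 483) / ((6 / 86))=12427 / 175329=0.07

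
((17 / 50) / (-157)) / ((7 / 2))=-17 / 27475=-0.00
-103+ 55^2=2922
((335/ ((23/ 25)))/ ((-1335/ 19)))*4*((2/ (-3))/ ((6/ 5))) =636500/ 55269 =11.52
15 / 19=0.79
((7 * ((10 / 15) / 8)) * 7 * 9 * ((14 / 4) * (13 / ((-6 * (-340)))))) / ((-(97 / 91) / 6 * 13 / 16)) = -93639 / 16490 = -5.68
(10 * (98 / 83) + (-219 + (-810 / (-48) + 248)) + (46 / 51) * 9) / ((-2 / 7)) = -5199243 / 22576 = -230.30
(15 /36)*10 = 25 /6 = 4.17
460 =460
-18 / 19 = -0.95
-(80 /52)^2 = -400 /169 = -2.37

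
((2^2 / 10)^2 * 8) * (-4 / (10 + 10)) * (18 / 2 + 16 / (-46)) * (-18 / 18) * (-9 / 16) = -3582 / 2875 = -1.25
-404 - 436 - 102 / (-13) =-10818 / 13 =-832.15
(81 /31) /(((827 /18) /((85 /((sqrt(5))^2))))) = 24786 /25637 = 0.97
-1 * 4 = -4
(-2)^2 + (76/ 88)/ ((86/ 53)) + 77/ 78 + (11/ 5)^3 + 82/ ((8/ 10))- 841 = -6662434547/ 9223500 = -722.33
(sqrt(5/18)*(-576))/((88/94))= -1128*sqrt(10)/11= -324.28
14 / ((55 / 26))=364 / 55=6.62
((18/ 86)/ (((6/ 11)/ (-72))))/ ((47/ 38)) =-45144/ 2021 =-22.34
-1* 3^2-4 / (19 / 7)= -10.47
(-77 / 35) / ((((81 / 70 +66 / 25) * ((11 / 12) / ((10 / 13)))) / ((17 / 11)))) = -0.75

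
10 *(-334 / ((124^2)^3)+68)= 680.00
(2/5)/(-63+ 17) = -1/115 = -0.01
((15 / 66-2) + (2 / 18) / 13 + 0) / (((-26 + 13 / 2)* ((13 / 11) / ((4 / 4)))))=4541 / 59319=0.08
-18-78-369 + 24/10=-2313/5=-462.60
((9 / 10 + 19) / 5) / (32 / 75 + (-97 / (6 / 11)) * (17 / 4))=-796 / 151073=-0.01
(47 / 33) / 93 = 47 / 3069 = 0.02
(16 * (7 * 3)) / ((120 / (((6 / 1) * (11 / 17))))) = 924 / 85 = 10.87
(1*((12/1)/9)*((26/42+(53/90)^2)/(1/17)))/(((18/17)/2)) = 15826507/382725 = 41.35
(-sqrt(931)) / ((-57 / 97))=51.92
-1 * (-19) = 19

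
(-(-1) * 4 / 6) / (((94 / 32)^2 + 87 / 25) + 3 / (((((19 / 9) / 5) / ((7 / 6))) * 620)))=7539200 / 137088399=0.05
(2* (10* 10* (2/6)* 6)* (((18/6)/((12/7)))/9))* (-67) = -46900/9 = -5211.11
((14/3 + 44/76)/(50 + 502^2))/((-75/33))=-299/32652450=-0.00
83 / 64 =1.30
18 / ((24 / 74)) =111 / 2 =55.50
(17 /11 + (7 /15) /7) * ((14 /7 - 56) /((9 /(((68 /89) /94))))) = -18088 /230065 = -0.08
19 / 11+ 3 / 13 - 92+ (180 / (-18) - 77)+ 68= -109.04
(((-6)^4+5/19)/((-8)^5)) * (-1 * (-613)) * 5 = -75487885/622592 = -121.25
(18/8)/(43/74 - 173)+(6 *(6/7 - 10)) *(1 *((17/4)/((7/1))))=-13887231/416794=-33.32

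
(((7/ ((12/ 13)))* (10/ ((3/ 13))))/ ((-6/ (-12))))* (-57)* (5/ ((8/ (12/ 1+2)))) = -3933475/ 12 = -327789.58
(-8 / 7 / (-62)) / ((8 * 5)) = 1 / 2170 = 0.00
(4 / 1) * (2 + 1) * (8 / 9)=32 / 3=10.67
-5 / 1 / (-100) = 1 / 20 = 0.05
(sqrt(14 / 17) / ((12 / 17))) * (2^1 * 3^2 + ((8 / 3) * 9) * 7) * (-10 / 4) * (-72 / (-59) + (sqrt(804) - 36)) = -155 * sqrt(47838) / 2 + 79515 * sqrt(238) / 59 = 3840.76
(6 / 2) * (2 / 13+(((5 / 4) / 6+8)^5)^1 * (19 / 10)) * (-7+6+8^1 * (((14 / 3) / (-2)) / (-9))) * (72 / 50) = 2125333196384311 / 6469632000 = 328509.13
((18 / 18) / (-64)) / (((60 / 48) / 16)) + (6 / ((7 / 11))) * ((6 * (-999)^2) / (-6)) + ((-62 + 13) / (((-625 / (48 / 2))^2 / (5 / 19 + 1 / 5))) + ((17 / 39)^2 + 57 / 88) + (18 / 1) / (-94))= -15376881836951733146777 / 1634148140625000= -9409723.30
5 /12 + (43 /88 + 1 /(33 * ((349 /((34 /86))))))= 0.91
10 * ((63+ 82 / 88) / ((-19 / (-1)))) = 14065 / 418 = 33.65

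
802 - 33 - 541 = 228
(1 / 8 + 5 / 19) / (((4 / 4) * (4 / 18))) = 1.75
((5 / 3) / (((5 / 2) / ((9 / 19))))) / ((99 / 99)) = 6 / 19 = 0.32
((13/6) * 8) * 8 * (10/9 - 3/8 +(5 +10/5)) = 28964/27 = 1072.74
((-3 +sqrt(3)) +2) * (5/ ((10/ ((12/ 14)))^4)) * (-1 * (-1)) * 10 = -162/ 60025 +162 * sqrt(3)/ 60025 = 0.00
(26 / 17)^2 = 676 / 289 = 2.34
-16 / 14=-8 / 7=-1.14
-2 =-2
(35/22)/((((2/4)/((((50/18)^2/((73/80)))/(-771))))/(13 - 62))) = 85750000/50148153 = 1.71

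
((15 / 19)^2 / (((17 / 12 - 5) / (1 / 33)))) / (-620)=45 / 5293343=0.00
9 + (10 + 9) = 28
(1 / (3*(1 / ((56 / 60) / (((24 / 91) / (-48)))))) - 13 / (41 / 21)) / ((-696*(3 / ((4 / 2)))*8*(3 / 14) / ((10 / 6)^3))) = 20431775 / 124816464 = 0.16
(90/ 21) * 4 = 120/ 7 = 17.14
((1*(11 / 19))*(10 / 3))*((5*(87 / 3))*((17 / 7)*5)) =1355750 / 399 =3397.87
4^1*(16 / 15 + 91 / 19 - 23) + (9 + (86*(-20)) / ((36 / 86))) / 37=-5674789 / 31635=-179.38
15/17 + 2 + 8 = 185/17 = 10.88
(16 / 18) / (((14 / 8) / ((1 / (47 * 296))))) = 4 / 109557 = 0.00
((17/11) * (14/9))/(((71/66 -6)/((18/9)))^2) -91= -90.60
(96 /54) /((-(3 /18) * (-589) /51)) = 544 /589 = 0.92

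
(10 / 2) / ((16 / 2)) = 5 / 8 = 0.62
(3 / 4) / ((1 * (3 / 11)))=11 / 4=2.75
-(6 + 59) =-65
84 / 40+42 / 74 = 987 / 370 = 2.67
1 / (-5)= -1 / 5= -0.20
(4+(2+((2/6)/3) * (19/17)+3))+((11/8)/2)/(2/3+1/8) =58097/5814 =9.99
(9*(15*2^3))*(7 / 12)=630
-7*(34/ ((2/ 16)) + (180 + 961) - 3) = -9870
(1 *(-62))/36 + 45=779/18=43.28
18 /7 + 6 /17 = 2.92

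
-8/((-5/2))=16/5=3.20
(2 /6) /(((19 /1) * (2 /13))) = 13 /114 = 0.11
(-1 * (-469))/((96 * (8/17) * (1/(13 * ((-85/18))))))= -637.31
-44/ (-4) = 11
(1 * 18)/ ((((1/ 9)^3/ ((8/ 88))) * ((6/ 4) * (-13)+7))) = -26244/ 275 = -95.43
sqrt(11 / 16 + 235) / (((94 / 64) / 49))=1176 * sqrt(419) / 47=512.17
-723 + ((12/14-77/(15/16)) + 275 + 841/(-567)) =-530.76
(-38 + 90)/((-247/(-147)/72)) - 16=42032/19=2212.21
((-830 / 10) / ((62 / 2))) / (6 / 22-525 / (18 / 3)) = 1826 / 59489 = 0.03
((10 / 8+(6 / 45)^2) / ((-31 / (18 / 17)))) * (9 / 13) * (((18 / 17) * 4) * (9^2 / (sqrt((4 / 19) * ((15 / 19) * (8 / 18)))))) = -37.84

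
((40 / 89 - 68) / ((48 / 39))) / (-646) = 0.08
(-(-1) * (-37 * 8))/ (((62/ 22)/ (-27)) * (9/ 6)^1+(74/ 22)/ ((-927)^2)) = 5595950448/ 2959837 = 1890.63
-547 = -547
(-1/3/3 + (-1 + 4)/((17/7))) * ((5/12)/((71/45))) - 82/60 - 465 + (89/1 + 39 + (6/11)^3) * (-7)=-65700397577/48195510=-1363.21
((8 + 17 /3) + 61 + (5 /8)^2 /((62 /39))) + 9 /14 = 6295867 /83328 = 75.56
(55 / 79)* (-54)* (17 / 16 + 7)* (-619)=118578735 / 632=187624.58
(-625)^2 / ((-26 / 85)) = -33203125 / 26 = -1277043.27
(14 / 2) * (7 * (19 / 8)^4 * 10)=31928645 / 2048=15590.16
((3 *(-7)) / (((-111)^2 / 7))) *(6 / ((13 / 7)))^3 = -1210104 / 3007693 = -0.40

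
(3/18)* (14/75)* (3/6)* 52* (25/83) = 182/747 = 0.24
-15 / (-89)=15 / 89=0.17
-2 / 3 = -0.67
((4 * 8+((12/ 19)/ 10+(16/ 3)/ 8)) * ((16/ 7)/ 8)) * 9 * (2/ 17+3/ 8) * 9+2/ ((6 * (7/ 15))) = 603809/ 1615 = 373.88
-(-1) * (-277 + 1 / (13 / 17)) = -3584 / 13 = -275.69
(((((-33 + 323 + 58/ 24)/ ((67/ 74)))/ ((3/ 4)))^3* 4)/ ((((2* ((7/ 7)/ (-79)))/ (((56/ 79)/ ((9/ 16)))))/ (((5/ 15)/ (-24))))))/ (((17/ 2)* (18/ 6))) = 7843741595836292608/ 905747473737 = 8659965.19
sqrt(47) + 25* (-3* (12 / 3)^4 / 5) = -3840 + sqrt(47) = -3833.14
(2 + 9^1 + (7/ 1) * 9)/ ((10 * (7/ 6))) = 222/ 35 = 6.34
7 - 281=-274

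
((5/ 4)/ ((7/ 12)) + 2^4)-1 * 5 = 92/ 7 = 13.14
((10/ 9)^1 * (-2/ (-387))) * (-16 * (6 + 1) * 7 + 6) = -4.47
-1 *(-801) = 801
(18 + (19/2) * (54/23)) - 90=-1143/23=-49.70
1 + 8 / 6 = 7 / 3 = 2.33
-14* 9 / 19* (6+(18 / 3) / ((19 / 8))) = -20412 / 361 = -56.54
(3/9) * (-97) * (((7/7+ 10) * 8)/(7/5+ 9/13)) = -69355/51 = -1359.90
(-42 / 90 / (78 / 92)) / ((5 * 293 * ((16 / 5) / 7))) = -1127 / 1371240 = -0.00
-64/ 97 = -0.66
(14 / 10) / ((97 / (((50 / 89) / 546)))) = 5 / 336687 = 0.00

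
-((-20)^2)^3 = -64000000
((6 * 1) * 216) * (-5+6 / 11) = -63504 / 11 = -5773.09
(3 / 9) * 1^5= 1 / 3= 0.33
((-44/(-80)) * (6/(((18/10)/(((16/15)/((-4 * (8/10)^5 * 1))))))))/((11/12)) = -1.63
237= 237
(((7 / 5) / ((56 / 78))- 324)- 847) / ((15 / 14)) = -163667 / 150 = -1091.11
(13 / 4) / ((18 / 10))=1.81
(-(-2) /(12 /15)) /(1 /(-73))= -365 /2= -182.50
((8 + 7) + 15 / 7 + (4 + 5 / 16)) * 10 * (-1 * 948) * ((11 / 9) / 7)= -35513.72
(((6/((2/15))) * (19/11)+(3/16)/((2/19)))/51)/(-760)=-491/239360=-0.00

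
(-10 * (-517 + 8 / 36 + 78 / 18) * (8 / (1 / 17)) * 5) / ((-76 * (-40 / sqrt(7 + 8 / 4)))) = 196010 / 57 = 3438.77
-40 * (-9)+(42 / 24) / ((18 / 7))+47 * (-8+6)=19201 / 72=266.68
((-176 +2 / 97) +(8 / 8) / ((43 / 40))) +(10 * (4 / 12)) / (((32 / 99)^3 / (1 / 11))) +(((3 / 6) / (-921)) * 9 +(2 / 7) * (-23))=-25355321049375 / 146857639936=-172.65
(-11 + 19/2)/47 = -3/94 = -0.03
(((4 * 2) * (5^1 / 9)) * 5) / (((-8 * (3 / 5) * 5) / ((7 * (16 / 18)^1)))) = -1400 / 243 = -5.76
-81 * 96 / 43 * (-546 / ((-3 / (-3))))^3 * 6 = 7594259452416 / 43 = 176610684939.91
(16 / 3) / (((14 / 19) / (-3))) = -152 / 7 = -21.71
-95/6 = -15.83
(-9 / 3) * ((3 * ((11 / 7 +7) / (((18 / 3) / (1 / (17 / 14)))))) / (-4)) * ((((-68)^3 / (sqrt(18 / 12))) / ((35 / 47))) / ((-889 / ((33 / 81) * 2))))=19124864 * sqrt(6) / 56007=836.43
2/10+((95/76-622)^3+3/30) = -76542062839/320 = -239193946.37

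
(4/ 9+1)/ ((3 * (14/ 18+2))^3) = 39/ 15625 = 0.00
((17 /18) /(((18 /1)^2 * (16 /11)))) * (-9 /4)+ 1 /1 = 1.00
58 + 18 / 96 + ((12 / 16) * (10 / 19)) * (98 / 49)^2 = 18169 / 304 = 59.77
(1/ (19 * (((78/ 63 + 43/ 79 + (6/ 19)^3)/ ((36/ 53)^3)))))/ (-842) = -13971115872/ 1293683268507319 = -0.00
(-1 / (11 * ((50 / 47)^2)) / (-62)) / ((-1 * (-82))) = 2209 / 139810000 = 0.00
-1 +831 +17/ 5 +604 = 7187/ 5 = 1437.40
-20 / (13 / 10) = -200 / 13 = -15.38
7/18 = 0.39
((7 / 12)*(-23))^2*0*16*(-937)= 0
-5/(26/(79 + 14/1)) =-465/26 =-17.88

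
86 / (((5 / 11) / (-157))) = -148522 / 5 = -29704.40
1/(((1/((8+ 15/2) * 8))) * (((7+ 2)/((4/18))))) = 248/81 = 3.06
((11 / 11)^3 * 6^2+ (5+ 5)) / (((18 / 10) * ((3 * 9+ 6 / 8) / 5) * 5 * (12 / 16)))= 3680 / 2997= 1.23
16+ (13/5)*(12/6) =106/5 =21.20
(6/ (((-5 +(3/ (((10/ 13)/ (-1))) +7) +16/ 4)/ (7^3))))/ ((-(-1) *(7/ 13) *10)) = 182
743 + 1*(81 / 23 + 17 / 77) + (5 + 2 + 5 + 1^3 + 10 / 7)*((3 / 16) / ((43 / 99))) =131065167 / 174064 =752.97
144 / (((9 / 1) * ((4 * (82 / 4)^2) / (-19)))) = -304 / 1681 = -0.18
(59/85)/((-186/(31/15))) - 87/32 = -333719/122400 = -2.73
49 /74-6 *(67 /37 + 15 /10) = -1421 /74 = -19.20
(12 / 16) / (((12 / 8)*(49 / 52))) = 26 / 49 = 0.53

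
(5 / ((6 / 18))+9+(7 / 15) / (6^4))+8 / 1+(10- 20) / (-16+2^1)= 4451809 / 136080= 32.71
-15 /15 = -1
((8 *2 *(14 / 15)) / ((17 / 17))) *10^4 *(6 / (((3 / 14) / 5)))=62720000 / 3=20906666.67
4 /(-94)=-0.04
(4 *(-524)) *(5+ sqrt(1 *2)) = -10480 - 2096 *sqrt(2) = -13444.19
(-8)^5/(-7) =32768/7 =4681.14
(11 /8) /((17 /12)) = 0.97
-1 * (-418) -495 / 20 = 1573 / 4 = 393.25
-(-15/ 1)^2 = -225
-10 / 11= -0.91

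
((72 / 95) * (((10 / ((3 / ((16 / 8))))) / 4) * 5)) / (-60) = -2 / 19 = -0.11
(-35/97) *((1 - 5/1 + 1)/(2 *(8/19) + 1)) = 57/97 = 0.59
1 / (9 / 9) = 1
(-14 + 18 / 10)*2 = -122 / 5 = -24.40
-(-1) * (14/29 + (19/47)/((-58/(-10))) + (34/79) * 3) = 198513/107677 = 1.84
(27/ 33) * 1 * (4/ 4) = 9/ 11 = 0.82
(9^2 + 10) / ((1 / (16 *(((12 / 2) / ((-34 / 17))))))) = -4368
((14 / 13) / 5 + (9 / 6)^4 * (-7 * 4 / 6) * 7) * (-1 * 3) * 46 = 5925927 / 260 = 22792.03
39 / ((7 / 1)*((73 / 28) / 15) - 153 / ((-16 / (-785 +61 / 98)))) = -917280 / 176385739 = -0.01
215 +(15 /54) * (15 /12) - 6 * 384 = -150383 /72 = -2088.65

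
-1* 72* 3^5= -17496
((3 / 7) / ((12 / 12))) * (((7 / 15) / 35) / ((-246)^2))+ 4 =42361201 / 10590300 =4.00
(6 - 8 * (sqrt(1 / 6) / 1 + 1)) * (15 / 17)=-20 * sqrt(6) / 17 - 30 / 17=-4.65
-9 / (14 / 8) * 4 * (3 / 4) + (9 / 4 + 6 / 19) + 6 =-3651 / 532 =-6.86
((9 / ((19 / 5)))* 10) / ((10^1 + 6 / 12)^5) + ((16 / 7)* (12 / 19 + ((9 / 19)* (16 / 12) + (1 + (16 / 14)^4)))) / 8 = 1.13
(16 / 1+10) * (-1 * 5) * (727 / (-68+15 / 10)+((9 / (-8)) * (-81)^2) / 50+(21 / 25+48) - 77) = 129131977 / 5320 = 24272.93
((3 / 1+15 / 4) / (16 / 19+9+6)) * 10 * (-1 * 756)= -138510 / 43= -3221.16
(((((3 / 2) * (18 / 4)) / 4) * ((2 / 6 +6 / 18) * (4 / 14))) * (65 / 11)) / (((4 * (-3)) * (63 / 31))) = -2015 / 25872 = -0.08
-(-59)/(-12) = -59/12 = -4.92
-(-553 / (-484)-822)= 397295 / 484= 820.86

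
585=585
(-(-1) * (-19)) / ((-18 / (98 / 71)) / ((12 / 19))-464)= 0.04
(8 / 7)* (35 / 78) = 20 / 39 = 0.51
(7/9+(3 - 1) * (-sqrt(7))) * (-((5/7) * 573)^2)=-912025/7+16416450 * sqrt(7)/49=756115.70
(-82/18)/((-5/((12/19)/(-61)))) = -164/17385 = -0.01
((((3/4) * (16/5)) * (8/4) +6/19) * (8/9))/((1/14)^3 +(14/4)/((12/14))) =3556224/3193615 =1.11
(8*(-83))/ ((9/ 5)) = -3320/ 9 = -368.89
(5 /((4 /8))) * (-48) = -480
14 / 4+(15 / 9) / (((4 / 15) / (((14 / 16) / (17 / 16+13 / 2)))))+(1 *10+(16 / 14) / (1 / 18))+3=32012 / 847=37.79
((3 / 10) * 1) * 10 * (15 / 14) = 45 / 14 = 3.21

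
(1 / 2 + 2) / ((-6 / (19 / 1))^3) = -34295 / 432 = -79.39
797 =797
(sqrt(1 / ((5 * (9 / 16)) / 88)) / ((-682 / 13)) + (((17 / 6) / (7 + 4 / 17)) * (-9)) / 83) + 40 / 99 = 243629 / 673794 - 52 * sqrt(110) / 5115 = 0.25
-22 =-22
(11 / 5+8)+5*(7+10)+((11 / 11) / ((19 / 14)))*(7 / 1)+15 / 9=29077 / 285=102.02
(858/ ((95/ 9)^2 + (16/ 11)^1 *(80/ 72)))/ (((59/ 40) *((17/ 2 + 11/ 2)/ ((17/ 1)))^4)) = 31924983519/ 2853437237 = 11.19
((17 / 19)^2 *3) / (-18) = -289 / 2166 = -0.13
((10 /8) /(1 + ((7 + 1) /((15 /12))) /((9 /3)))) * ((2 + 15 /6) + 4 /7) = 5325 /2632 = 2.02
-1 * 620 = -620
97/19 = 5.11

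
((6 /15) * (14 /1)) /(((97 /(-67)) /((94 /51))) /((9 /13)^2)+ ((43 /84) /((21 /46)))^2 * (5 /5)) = -68591114928 /4672877285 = -14.68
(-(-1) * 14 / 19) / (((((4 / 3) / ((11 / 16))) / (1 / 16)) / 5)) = 1155 / 9728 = 0.12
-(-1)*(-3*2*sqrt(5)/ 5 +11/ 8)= 11/ 8 -6*sqrt(5)/ 5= -1.31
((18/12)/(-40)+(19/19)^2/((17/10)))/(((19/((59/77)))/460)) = 145199/14212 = 10.22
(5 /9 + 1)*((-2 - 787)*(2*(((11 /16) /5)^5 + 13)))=-78423950894891 /2457600000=-31910.79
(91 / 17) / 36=91 / 612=0.15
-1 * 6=-6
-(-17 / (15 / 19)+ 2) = 293 / 15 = 19.53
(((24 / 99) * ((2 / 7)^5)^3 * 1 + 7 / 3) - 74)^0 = 1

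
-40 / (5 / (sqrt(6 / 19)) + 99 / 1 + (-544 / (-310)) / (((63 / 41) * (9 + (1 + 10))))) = -18891224478000 / 46405300935113 + 158925375000 * sqrt(114) / 46405300935113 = -0.37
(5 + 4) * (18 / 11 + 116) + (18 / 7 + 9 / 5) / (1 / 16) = 434538 / 385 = 1128.67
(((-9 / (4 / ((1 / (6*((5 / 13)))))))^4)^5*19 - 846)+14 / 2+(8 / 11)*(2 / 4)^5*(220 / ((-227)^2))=-827.55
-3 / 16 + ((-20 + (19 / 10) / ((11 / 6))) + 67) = 42107 / 880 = 47.85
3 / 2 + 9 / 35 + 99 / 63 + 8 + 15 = 1843 / 70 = 26.33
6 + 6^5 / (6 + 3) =870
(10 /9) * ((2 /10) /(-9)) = -0.02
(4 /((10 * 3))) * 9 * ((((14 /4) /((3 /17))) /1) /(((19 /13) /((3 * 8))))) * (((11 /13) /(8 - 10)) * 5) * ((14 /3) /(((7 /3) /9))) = -14881.26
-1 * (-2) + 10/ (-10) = 1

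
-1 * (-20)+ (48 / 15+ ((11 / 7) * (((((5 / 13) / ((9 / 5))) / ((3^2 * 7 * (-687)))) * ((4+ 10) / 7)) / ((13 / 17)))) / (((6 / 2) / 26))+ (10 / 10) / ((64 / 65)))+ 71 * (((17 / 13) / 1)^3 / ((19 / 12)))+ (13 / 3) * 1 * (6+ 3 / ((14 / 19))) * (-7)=-19778286377688977 / 109267932795840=-181.01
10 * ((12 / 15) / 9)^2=32 / 405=0.08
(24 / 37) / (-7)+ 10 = 2566 / 259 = 9.91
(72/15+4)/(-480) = -11/600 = -0.02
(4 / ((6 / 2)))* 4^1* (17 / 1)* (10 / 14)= 64.76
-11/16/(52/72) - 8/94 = -5069/4888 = -1.04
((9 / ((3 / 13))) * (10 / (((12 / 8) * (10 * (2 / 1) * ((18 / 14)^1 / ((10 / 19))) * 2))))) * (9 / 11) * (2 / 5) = 182 / 209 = 0.87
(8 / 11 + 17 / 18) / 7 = 331 / 1386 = 0.24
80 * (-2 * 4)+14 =-626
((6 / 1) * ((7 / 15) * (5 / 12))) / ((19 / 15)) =35 / 38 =0.92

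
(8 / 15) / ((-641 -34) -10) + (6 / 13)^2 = 368548 / 1736475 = 0.21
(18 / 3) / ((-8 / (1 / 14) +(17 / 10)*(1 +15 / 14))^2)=117600 / 230644969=0.00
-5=-5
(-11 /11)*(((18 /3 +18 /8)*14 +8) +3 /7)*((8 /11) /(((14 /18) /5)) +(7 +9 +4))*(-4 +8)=-6593000 /539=-12231.91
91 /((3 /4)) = 364 /3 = 121.33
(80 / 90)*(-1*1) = -8 / 9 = -0.89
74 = 74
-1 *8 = -8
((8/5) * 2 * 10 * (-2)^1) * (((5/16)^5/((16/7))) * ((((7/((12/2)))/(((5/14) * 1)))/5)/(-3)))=42875/2359296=0.02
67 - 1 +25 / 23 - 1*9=1336 / 23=58.09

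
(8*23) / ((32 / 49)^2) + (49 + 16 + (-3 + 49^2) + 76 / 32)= 370791 / 128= 2896.80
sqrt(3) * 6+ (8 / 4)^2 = 4+ 6 * sqrt(3) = 14.39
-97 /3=-32.33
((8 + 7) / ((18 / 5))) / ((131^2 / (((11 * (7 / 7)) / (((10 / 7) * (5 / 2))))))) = 77 / 102966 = 0.00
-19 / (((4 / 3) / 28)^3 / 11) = -1935549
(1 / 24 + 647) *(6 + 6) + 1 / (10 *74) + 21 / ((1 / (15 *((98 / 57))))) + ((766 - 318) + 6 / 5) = 123099241 / 14060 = 8755.28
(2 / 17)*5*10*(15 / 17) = 1500 / 289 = 5.19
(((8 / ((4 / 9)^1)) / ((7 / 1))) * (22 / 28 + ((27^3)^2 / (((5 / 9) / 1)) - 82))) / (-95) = -439334783361 / 23275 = -18875823.13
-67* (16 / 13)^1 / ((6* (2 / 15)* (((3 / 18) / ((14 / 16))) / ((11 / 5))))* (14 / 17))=-37587 / 26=-1445.65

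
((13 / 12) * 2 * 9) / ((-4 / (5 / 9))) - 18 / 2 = -281 / 24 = -11.71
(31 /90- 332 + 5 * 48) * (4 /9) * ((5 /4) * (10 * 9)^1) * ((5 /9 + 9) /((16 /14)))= -12414745 /324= -38317.11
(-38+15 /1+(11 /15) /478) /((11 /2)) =-164899 /39435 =-4.18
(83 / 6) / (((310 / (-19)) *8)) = -1577 / 14880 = -0.11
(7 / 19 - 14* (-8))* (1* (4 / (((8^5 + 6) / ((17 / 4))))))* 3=15555 / 88958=0.17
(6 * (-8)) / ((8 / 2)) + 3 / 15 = -59 / 5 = -11.80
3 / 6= 1 / 2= 0.50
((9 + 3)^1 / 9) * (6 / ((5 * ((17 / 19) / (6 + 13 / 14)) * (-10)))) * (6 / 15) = -7372 / 14875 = -0.50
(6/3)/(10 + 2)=1/6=0.17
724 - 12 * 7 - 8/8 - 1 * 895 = -256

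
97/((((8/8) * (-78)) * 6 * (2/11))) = -1067/936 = -1.14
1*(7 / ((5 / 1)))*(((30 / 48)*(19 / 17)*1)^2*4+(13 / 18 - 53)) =-14660569 / 208080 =-70.46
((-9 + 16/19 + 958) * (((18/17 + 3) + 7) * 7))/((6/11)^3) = 7902763253/17442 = 453088.14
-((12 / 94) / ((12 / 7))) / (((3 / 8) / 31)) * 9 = -2604 / 47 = -55.40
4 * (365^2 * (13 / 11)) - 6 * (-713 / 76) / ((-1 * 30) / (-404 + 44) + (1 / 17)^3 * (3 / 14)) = 4533984471734 / 7191481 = 630466.03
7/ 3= 2.33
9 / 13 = 0.69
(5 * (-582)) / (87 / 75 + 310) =-9.35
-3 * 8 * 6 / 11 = -144 / 11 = -13.09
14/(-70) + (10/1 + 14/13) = 707/65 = 10.88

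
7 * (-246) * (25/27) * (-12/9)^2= -2834.57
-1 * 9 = -9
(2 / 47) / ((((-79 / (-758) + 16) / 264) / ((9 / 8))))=0.78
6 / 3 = 2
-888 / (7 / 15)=-13320 / 7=-1902.86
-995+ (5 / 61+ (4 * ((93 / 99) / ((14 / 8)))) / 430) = -3014153722 / 3029565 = -994.91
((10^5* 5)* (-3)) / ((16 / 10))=-937500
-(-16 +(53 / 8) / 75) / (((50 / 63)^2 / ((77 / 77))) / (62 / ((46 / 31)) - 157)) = -669426093 / 230000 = -2910.55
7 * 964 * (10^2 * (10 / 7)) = 964000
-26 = -26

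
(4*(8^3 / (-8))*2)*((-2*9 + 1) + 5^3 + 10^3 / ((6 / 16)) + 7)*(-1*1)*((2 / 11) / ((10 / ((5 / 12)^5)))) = 5215625 / 16038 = 325.20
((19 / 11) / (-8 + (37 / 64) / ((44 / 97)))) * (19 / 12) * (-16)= 369664 / 56817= 6.51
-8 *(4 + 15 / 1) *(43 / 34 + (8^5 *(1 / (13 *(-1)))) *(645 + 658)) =110328240652 / 221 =499222808.38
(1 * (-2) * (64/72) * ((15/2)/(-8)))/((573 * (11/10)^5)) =500000/276846669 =0.00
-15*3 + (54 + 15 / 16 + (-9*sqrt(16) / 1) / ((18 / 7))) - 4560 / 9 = -24515 / 48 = -510.73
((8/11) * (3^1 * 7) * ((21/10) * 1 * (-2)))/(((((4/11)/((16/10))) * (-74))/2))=7056/925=7.63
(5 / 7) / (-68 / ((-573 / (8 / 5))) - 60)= -14325 / 1199492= -0.01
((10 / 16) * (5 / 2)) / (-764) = -25 / 12224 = -0.00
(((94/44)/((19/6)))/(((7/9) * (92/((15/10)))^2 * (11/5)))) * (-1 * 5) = -285525/544844608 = -0.00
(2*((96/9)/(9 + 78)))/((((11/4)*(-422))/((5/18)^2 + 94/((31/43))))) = -41932256/1521116091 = -0.03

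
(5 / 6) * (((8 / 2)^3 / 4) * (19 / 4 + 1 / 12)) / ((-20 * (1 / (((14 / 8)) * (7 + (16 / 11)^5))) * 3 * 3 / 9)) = -147238133 / 1932612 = -76.19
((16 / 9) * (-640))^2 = 104857600 / 81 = 1294538.27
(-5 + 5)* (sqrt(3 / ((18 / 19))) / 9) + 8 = 8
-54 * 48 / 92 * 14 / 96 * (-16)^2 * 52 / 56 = -22464 / 23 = -976.70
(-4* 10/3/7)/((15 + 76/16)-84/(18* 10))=-800/8099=-0.10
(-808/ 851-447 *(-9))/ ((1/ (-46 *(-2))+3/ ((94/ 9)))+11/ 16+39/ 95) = 244522331600/ 84878333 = 2880.86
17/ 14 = 1.21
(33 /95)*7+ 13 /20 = 1171 /380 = 3.08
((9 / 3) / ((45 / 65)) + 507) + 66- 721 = -431 / 3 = -143.67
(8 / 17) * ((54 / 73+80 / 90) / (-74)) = -4280 / 413253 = -0.01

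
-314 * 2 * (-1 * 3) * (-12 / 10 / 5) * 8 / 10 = -45216 / 125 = -361.73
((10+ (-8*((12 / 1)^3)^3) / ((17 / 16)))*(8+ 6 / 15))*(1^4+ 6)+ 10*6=-194172854151384 / 85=-2284386519428.05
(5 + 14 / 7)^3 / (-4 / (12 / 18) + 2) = -343 / 4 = -85.75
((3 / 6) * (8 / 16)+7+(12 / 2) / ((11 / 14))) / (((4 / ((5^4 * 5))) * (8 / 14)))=20352.45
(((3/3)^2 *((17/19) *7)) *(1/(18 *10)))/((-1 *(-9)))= 119/30780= 0.00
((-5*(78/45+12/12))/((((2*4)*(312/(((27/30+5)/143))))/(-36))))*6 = 7257/148720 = 0.05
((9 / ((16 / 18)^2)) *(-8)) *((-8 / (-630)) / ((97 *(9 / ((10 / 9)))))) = -1 / 679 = -0.00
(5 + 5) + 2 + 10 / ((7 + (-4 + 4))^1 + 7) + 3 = 110 / 7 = 15.71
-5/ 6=-0.83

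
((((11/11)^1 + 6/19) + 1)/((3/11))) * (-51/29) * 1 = -8228/551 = -14.93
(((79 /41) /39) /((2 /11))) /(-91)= -869 /291018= -0.00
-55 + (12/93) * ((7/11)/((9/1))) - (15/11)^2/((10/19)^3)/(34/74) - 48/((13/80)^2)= -7373156904137/3879584280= -1900.50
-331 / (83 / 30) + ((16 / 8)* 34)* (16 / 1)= 80374 / 83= 968.36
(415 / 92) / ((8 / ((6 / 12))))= 415 / 1472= 0.28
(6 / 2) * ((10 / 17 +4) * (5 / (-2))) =-585 / 17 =-34.41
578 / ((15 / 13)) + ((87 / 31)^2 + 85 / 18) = 44415359 / 86490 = 513.53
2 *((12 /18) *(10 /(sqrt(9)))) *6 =80 /3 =26.67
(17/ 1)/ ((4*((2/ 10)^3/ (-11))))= -23375/ 4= -5843.75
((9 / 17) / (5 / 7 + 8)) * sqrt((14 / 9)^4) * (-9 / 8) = -343 / 2074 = -0.17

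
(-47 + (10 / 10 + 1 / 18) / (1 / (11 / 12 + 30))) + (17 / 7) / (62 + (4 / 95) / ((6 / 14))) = -191685869 / 13379688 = -14.33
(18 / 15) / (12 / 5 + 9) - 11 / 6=-197 / 114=-1.73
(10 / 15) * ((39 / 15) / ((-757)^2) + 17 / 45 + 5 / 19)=125613230 / 293974137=0.43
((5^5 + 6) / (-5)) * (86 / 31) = -8686 / 5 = -1737.20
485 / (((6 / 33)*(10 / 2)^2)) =1067 / 10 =106.70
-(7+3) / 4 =-5 / 2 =-2.50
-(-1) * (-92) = -92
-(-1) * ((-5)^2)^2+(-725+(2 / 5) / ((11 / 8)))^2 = 1590630506 / 3025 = 525828.27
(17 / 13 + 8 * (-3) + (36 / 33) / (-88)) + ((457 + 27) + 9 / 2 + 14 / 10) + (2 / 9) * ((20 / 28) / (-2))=231453608 / 495495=467.12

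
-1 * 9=-9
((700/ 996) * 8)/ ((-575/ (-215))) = 12040/ 5727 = 2.10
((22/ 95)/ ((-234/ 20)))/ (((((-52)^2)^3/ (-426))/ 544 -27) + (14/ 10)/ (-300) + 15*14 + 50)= 26554000/ 114140713012209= 0.00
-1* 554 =-554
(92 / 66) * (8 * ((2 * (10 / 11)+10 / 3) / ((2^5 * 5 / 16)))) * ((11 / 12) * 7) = 36.86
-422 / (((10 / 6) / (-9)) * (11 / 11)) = 2278.80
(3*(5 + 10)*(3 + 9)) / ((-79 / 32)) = -17280 / 79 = -218.73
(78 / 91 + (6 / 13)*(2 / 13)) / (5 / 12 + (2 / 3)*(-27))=-13176 / 249613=-0.05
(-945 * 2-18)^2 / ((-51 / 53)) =-64314864 / 17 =-3783227.29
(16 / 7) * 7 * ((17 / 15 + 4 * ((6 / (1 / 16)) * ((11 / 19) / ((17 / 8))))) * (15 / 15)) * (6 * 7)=114771104 / 1615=71065.70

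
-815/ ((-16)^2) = -815/ 256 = -3.18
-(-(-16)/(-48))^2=-1/9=-0.11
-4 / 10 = -2 / 5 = -0.40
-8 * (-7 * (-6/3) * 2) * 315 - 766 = -71326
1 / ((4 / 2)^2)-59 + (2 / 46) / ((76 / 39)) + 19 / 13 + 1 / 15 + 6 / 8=-19241371 / 340860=-56.45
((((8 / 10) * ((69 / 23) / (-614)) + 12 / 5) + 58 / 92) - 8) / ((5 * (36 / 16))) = -234118 / 529575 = -0.44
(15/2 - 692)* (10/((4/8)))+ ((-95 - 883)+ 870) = -13798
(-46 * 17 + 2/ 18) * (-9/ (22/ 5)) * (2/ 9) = 35185/ 99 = 355.40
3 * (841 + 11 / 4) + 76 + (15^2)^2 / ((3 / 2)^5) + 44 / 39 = 1446907 / 156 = 9275.04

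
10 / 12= 5 / 6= 0.83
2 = 2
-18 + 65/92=-1591/92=-17.29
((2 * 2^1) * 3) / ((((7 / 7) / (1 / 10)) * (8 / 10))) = 3 / 2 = 1.50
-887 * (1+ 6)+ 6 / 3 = -6207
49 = 49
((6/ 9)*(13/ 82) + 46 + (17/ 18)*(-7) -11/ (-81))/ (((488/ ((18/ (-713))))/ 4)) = -263225/ 32097834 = -0.01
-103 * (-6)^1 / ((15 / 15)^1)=618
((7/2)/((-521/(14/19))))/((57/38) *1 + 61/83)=-1162/524647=-0.00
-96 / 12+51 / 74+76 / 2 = 30.69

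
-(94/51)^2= -8836/2601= -3.40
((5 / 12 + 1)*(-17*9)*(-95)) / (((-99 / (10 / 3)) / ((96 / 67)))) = -2196400 / 2211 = -993.40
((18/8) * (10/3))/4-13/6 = -7/24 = -0.29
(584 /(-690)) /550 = -146 /94875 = -0.00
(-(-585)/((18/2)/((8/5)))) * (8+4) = 1248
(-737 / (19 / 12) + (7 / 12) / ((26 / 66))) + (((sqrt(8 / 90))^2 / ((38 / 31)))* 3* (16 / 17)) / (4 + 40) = -1285869229 / 2771340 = -463.99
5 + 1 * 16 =21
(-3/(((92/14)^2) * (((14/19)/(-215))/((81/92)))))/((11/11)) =6948585/389344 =17.85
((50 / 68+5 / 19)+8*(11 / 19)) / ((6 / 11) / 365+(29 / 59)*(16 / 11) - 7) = -0.90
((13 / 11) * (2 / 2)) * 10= 130 / 11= 11.82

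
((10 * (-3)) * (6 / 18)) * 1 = -10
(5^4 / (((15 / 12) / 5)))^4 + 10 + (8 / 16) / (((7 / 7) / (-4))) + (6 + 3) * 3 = 39062500000035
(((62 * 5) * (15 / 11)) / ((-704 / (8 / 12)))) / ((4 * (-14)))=0.01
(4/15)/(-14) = -0.02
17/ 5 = 3.40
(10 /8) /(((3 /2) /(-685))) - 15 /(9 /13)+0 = -1185 /2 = -592.50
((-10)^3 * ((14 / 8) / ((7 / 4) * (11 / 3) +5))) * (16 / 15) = -22400 / 137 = -163.50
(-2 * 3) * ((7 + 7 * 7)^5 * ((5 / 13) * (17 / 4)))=-70218301440 / 13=-5401407803.08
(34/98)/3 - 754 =-110821/147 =-753.88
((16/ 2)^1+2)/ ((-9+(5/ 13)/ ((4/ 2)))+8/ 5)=-1.39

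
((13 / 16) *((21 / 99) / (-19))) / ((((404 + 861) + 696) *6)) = -91 / 118036512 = -0.00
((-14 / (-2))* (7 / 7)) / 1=7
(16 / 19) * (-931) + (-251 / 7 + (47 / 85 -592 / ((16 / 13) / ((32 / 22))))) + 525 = -6505341 / 6545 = -993.94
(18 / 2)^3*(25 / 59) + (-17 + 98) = 23004 / 59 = 389.90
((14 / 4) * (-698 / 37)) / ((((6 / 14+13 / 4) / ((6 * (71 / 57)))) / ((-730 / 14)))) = 506482760 / 72409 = 6994.75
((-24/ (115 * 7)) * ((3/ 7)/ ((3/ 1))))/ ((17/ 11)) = -264/ 95795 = -0.00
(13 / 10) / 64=13 / 640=0.02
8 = 8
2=2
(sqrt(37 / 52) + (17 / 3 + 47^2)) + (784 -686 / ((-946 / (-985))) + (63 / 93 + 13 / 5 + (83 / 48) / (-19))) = sqrt(481) / 26 + 50984853341 / 22287760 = 2288.42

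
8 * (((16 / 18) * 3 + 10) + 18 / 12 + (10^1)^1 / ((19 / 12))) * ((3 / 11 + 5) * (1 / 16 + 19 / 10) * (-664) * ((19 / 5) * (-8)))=5647322656 / 165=34226197.92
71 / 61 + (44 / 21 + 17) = 25952 / 1281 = 20.26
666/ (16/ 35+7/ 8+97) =6.77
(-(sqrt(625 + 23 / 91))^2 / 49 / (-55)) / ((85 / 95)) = 1081062 / 4169165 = 0.26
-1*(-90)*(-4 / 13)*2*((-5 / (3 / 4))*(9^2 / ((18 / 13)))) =21600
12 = 12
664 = 664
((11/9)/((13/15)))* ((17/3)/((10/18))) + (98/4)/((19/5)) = 10291/494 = 20.83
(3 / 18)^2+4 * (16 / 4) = 577 / 36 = 16.03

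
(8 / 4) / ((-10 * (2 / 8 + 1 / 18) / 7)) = -252 / 55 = -4.58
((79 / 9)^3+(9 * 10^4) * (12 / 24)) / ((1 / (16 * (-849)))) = -150773520592 / 243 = -620467162.93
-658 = -658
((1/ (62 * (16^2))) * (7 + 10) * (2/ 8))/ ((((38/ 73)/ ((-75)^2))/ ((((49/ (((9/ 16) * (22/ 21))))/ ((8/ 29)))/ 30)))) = 1543028375/ 53075968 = 29.07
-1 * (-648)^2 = -419904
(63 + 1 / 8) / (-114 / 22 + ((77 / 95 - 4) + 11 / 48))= -7.75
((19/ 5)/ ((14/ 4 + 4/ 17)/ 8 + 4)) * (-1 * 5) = -5168/ 1215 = -4.25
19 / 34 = 0.56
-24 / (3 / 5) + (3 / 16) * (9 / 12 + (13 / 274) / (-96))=-5591805 / 140288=-39.86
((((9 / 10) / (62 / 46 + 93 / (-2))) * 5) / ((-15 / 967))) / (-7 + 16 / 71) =-4737333 / 4995185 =-0.95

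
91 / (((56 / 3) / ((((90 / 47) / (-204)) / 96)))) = -195 / 409088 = -0.00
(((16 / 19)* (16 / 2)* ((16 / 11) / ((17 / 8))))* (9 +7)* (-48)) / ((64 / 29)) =-5701632 / 3553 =-1604.74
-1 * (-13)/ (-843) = -13/ 843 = -0.02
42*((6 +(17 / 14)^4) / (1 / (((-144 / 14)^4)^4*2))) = 122838460944975739282101169368858624 / 11398895185373143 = 10776347965950229980.38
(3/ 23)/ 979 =3/ 22517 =0.00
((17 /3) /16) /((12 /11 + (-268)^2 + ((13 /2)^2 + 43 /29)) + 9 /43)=233189 /47319721212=0.00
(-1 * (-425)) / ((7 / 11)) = 667.86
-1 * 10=-10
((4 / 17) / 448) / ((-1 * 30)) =-1 / 57120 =-0.00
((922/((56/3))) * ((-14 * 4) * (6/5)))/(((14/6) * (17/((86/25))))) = -4281768/14875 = -287.85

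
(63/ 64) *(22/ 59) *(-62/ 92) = -0.25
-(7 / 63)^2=-1 / 81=-0.01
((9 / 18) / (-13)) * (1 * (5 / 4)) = -5 / 104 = -0.05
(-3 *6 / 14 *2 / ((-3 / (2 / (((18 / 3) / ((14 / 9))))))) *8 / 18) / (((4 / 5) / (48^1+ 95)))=2860 / 81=35.31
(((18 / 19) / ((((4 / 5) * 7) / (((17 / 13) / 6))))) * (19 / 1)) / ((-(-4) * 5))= 51 / 1456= 0.04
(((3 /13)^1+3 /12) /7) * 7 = 25 /52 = 0.48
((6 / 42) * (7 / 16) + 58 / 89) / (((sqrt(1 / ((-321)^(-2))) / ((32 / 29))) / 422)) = 286116 / 276167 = 1.04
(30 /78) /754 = 5 /9802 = 0.00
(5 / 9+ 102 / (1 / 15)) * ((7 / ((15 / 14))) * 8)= 2159920 / 27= 79997.04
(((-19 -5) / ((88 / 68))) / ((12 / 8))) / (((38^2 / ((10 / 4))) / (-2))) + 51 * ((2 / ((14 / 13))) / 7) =2641103 / 194579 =13.57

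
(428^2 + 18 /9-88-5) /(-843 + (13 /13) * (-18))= -61031 /287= -212.65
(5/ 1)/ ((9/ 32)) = 160/ 9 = 17.78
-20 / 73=-0.27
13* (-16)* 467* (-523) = 50802128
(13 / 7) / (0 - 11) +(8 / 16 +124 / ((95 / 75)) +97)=571231 / 2926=195.23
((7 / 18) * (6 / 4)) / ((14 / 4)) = 1 / 6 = 0.17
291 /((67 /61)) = 17751 /67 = 264.94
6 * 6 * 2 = 72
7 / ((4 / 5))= 35 / 4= 8.75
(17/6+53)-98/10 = 1381/30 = 46.03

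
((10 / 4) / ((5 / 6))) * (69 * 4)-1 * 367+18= 479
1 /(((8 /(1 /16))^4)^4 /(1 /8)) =1 /41538374868278621028243970633760768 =0.00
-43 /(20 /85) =-731 /4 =-182.75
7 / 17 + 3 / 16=163 / 272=0.60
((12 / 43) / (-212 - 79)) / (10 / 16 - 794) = 32 / 26473337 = 0.00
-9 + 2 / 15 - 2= -163 / 15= -10.87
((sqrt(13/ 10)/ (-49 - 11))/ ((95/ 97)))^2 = 122317/ 324900000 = 0.00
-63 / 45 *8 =-56 / 5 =-11.20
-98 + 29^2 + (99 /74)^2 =4078469 /5476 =744.79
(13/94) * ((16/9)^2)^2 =425984/308367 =1.38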